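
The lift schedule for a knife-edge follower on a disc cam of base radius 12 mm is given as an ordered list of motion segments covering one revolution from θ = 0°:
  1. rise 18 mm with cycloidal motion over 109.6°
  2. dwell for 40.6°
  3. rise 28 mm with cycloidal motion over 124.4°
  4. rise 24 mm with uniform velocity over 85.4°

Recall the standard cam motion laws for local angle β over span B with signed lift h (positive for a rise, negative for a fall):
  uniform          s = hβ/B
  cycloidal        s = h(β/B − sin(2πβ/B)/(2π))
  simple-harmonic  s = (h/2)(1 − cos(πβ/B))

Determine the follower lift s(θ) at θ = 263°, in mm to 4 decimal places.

seg 1 [0°–109.6°] cycloidal, h=18: full span → s += 18 → s = 18.0000
seg 2 [109.6°–150.2°] dwell: s stays 18.0000
seg 3 [150.2°–274.6°] cycloidal, h=28: θ=263° here. β=112.8, B=124.4. 28·(0.9068 − sin(2π·0.9068)/(2π)) = 27.8532 → s = 45.8532

45.8532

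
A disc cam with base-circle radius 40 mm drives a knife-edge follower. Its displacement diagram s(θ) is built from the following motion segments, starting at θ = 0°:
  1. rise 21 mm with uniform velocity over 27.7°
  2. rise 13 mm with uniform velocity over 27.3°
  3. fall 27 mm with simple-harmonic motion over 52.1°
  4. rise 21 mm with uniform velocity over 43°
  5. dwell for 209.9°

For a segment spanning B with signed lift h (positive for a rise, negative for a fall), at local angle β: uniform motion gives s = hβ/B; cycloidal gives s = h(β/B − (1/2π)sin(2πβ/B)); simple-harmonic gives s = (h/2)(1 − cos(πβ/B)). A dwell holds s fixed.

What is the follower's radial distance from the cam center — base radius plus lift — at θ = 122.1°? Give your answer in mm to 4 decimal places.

seg 1 [0°–27.7°] uniform, h=21: full span → s += 21 → s = 21.0000
seg 2 [27.7°–55°] uniform, h=13: full span → s += 13 → s = 34.0000
seg 3 [55°–107.1°] simple-harmonic, h=-27: full span → s += -27 → s = 7.0000
seg 4 [107.1°–150.1°] uniform, h=21: θ=122.1° here. β=15, B=43. 21·15/43 = 7.3256 → s = 14.3256
radial distance = base radius + s = 40 + 14.3256 = 54.3256

54.3256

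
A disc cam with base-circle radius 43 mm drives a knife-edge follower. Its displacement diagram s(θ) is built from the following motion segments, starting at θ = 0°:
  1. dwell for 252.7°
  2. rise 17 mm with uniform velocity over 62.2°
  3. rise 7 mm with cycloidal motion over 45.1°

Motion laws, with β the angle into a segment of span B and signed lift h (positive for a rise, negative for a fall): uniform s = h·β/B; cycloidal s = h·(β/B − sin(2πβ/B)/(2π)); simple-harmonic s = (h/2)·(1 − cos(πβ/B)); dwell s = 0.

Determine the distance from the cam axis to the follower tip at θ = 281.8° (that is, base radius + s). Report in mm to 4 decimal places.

seg 1 [0°–252.7°] dwell: s stays 0.0000
seg 2 [252.7°–314.9°] uniform, h=17: θ=281.8° here. β=29.1, B=62.2. 17·29.1/62.2 = 7.9534 → s = 7.9534
radial distance = base radius + s = 43 + 7.9534 = 50.9534

50.9534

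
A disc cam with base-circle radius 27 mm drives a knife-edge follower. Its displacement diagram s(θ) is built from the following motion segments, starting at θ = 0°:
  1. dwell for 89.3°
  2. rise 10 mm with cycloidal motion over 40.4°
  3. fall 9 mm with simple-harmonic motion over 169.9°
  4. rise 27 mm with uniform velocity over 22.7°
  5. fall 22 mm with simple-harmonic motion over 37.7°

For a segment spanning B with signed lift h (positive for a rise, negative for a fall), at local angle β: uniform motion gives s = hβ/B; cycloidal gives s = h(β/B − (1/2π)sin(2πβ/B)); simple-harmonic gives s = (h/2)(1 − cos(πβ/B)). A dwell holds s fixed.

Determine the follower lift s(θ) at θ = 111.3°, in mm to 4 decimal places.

seg 1 [0°–89.3°] dwell: s stays 0.0000
seg 2 [89.3°–129.7°] cycloidal, h=10: θ=111.3° here. β=22, B=40.4. 10·(0.5446 − sin(2π·0.5446)/(2π)) = 5.8853 → s = 5.8853

5.8853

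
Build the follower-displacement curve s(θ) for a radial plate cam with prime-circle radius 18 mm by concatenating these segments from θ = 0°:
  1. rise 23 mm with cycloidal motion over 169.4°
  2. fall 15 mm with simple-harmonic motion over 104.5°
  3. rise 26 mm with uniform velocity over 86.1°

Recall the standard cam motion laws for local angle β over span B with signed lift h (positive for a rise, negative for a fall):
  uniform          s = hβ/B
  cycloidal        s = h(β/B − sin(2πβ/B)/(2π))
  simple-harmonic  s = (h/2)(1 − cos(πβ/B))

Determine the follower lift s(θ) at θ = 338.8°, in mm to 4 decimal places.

seg 1 [0°–169.4°] cycloidal, h=23: full span → s += 23 → s = 23.0000
seg 2 [169.4°–273.9°] simple-harmonic, h=-15: full span → s += -15 → s = 8.0000
seg 3 [273.9°–360°] uniform, h=26: θ=338.8° here. β=64.9, B=86.1. 26·64.9/86.1 = 19.5981 → s = 27.5981

27.5981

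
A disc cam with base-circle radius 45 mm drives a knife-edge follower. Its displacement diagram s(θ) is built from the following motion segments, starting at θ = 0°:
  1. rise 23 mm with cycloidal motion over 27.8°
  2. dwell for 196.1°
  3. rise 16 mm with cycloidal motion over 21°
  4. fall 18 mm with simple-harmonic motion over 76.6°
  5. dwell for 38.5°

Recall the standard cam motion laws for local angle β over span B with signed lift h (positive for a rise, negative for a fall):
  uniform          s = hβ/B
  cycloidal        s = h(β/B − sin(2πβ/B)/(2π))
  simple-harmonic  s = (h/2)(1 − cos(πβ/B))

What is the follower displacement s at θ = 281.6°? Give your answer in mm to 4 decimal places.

seg 1 [0°–27.8°] cycloidal, h=23: full span → s += 23 → s = 23.0000
seg 2 [27.8°–223.9°] dwell: s stays 23.0000
seg 3 [223.9°–244.9°] cycloidal, h=16: full span → s += 16 → s = 39.0000
seg 4 [244.9°–321.5°] simple-harmonic, h=-18: θ=281.6° here. β=36.7, B=76.6. -18/2·(1 − cos(π·0.4791)) = -8.4098 → s = 30.5902

30.5902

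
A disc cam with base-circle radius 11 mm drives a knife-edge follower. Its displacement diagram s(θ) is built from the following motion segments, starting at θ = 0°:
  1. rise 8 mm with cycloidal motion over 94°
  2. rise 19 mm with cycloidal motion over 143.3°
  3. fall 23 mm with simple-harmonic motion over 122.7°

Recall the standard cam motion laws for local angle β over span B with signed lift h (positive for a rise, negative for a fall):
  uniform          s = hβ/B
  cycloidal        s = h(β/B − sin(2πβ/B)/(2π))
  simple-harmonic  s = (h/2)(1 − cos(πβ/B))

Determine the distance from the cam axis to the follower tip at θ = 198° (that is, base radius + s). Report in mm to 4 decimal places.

seg 1 [0°–94°] cycloidal, h=8: full span → s += 8 → s = 8.0000
seg 2 [94°–237.3°] cycloidal, h=19: θ=198° here. β=104, B=143.3. 19·(0.7258 − sin(2π·0.7258)/(2π)) = 16.7782 → s = 24.7782
radial distance = base radius + s = 11 + 24.7782 = 35.7782

35.7782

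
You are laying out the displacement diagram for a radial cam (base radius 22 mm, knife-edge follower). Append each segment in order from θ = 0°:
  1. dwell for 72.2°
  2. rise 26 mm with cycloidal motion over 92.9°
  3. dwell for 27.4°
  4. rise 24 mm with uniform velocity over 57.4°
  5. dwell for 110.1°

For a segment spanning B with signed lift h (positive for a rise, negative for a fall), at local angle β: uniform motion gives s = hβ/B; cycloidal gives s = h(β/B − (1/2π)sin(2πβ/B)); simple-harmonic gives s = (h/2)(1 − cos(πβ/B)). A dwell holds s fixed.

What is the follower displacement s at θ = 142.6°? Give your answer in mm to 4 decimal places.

seg 1 [0°–72.2°] dwell: s stays 0.0000
seg 2 [72.2°–165.1°] cycloidal, h=26: θ=142.6° here. β=70.4, B=92.9. 26·(0.7578 − sin(2π·0.7578)/(2π)) = 23.8360 → s = 23.8360

23.8360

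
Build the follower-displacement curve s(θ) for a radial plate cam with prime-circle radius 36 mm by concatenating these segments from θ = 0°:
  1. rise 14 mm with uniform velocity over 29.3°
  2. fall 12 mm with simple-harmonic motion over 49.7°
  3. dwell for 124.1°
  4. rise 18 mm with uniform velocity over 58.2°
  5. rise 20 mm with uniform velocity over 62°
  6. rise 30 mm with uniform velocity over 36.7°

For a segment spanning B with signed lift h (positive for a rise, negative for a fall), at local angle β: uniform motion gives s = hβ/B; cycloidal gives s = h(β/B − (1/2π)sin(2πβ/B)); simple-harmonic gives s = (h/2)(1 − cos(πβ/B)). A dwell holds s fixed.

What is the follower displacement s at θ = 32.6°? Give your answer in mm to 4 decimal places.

seg 1 [0°–29.3°] uniform, h=14: full span → s += 14 → s = 14.0000
seg 2 [29.3°–79°] simple-harmonic, h=-12: θ=32.6° here. β=3.3, B=49.7. -12/2·(1 − cos(π·0.0664)) = -0.1301 → s = 13.8699

13.8699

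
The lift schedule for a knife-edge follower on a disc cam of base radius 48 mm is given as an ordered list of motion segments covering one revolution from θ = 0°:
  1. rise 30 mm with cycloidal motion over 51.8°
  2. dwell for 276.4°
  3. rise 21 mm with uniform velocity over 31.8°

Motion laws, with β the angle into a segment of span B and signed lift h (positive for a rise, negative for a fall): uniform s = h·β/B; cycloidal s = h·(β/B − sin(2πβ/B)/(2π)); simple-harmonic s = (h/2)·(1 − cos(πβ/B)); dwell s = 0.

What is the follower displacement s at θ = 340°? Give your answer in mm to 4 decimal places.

seg 1 [0°–51.8°] cycloidal, h=30: full span → s += 30 → s = 30.0000
seg 2 [51.8°–328.2°] dwell: s stays 30.0000
seg 3 [328.2°–360°] uniform, h=21: θ=340° here. β=11.8, B=31.8. 21·11.8/31.8 = 7.7925 → s = 37.7925

37.7925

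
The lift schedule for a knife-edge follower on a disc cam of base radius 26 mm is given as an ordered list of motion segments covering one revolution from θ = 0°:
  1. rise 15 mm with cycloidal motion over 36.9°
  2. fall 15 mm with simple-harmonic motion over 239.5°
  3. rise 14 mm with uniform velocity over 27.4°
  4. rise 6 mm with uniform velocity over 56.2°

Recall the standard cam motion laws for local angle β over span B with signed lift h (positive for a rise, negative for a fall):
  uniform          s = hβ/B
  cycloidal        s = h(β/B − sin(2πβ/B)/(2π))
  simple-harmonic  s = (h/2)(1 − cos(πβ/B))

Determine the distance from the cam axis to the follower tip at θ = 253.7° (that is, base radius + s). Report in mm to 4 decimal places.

seg 1 [0°–36.9°] cycloidal, h=15: full span → s += 15 → s = 15.0000
seg 2 [36.9°–276.4°] simple-harmonic, h=-15: θ=253.7° here. β=216.8, B=239.5. -15/2·(1 − cos(π·0.9052)) = -14.6700 → s = 0.3300
radial distance = base radius + s = 26 + 0.3300 = 26.3300

26.3300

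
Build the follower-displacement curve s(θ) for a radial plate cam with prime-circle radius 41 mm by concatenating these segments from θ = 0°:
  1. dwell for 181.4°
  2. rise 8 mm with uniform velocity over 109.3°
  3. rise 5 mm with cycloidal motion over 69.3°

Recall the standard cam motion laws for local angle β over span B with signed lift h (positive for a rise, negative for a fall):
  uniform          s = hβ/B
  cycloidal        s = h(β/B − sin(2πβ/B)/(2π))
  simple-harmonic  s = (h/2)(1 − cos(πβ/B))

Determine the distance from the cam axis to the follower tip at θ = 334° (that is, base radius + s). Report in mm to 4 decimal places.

seg 1 [0°–181.4°] dwell: s stays 0.0000
seg 2 [181.4°–290.7°] uniform, h=8: full span → s += 8 → s = 8.0000
seg 3 [290.7°–360°] cycloidal, h=5: θ=334° here. β=43.3, B=69.3. 5·(0.6248 − sin(2π·0.6248)/(2π)) = 3.6862 → s = 11.6862
radial distance = base radius + s = 41 + 11.6862 = 52.6862

52.6862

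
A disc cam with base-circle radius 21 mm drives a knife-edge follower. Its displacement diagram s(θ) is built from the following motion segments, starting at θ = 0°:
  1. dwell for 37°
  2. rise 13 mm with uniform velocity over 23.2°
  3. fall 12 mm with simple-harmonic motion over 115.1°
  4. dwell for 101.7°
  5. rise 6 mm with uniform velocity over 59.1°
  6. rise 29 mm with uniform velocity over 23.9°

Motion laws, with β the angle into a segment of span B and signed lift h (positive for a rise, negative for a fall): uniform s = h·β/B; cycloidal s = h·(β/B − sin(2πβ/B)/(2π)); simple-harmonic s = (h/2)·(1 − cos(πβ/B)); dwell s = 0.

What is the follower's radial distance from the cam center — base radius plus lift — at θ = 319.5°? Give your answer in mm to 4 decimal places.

seg 1 [0°–37°] dwell: s stays 0.0000
seg 2 [37°–60.2°] uniform, h=13: full span → s += 13 → s = 13.0000
seg 3 [60.2°–175.3°] simple-harmonic, h=-12: full span → s += -12 → s = 1.0000
seg 4 [175.3°–277°] dwell: s stays 1.0000
seg 5 [277°–336.1°] uniform, h=6: θ=319.5° here. β=42.5, B=59.1. 6·42.5/59.1 = 4.3147 → s = 5.3147
radial distance = base radius + s = 21 + 5.3147 = 26.3147

26.3147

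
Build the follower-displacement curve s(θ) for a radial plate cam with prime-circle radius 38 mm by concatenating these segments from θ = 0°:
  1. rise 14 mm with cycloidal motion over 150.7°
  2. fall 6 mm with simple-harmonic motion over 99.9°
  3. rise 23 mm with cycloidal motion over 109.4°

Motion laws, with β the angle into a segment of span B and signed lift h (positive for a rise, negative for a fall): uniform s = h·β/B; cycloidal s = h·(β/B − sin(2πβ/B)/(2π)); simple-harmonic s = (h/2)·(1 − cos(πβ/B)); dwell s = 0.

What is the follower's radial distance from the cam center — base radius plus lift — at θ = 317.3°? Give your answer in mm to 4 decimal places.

seg 1 [0°–150.7°] cycloidal, h=14: full span → s += 14 → s = 14.0000
seg 2 [150.7°–250.6°] simple-harmonic, h=-6: full span → s += -6 → s = 8.0000
seg 3 [250.6°–360°] cycloidal, h=23: θ=317.3° here. β=66.7, B=109.4. 23·(0.6097 − sin(2π·0.6097)/(2π)) = 16.3507 → s = 24.3507
radial distance = base radius + s = 38 + 24.3507 = 62.3507

62.3507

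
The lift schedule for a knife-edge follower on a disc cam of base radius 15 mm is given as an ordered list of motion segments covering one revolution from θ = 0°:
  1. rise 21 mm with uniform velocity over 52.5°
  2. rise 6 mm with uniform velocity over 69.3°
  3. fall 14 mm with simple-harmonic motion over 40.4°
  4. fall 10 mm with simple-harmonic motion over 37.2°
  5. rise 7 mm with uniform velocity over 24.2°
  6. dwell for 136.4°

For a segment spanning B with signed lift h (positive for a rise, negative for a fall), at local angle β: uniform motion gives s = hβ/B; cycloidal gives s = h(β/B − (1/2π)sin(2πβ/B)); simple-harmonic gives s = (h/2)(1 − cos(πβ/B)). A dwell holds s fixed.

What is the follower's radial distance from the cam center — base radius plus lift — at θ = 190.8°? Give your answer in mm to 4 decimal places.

seg 1 [0°–52.5°] uniform, h=21: full span → s += 21 → s = 21.0000
seg 2 [52.5°–121.8°] uniform, h=6: full span → s += 6 → s = 27.0000
seg 3 [121.8°–162.2°] simple-harmonic, h=-14: full span → s += -14 → s = 13.0000
seg 4 [162.2°–199.4°] simple-harmonic, h=-10: θ=190.8° here. β=28.6, B=37.2. -10/2·(1 − cos(π·0.7688)) = -8.7382 → s = 4.2618
radial distance = base radius + s = 15 + 4.2618 = 19.2618

19.2618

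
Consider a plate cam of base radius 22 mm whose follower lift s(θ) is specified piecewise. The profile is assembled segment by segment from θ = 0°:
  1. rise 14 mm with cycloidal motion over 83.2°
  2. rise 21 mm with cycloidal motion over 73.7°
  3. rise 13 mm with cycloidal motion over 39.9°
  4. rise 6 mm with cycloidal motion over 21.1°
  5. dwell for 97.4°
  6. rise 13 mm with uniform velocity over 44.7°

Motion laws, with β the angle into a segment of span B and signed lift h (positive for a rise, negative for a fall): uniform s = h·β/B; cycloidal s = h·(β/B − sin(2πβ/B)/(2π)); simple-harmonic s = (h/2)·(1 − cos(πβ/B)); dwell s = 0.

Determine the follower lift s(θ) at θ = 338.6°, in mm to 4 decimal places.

seg 1 [0°–83.2°] cycloidal, h=14: full span → s += 14 → s = 14.0000
seg 2 [83.2°–156.9°] cycloidal, h=21: full span → s += 21 → s = 35.0000
seg 3 [156.9°–196.8°] cycloidal, h=13: full span → s += 13 → s = 48.0000
seg 4 [196.8°–217.9°] cycloidal, h=6: full span → s += 6 → s = 54.0000
seg 5 [217.9°–315.3°] dwell: s stays 54.0000
seg 6 [315.3°–360°] uniform, h=13: θ=338.6° here. β=23.3, B=44.7. 13·23.3/44.7 = 6.7763 → s = 60.7763

60.7763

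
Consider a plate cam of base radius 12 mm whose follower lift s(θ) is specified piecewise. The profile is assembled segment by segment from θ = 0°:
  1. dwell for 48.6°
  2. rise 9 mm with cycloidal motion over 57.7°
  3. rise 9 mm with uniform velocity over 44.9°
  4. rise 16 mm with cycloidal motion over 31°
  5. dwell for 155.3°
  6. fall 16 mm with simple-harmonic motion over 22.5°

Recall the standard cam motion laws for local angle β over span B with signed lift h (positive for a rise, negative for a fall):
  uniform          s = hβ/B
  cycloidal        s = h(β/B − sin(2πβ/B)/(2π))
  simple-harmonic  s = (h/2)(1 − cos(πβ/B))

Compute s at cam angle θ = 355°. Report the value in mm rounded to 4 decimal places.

seg 1 [0°–48.6°] dwell: s stays 0.0000
seg 2 [48.6°–106.3°] cycloidal, h=9: full span → s += 9 → s = 9.0000
seg 3 [106.3°–151.2°] uniform, h=9: full span → s += 9 → s = 18.0000
seg 4 [151.2°–182.2°] cycloidal, h=16: full span → s += 16 → s = 34.0000
seg 5 [182.2°–337.5°] dwell: s stays 34.0000
seg 6 [337.5°–360°] simple-harmonic, h=-16: θ=355° here. β=17.5, B=22.5. -16/2·(1 − cos(π·0.7778)) = -14.1284 → s = 19.8716

19.8716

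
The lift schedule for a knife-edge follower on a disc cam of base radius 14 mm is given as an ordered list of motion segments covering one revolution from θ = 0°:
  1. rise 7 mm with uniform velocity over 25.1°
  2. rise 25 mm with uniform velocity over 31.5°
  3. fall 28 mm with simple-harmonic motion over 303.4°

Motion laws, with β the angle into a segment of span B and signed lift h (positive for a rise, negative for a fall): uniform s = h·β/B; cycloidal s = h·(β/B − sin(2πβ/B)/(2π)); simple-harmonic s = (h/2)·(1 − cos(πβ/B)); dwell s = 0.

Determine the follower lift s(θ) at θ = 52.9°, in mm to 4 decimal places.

seg 1 [0°–25.1°] uniform, h=7: full span → s += 7 → s = 7.0000
seg 2 [25.1°–56.6°] uniform, h=25: θ=52.9° here. β=27.8, B=31.5. 25·27.8/31.5 = 22.0635 → s = 29.0635

29.0635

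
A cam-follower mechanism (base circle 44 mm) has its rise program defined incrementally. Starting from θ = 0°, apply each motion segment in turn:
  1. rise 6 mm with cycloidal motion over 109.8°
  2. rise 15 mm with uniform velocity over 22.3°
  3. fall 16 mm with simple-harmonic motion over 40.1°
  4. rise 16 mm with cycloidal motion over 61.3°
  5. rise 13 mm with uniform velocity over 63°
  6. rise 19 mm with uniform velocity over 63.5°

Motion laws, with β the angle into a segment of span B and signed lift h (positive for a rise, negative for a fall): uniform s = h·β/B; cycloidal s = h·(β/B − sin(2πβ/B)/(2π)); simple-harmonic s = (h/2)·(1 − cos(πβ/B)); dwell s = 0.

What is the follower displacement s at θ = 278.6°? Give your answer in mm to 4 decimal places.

seg 1 [0°–109.8°] cycloidal, h=6: full span → s += 6 → s = 6.0000
seg 2 [109.8°–132.1°] uniform, h=15: full span → s += 15 → s = 21.0000
seg 3 [132.1°–172.2°] simple-harmonic, h=-16: full span → s += -16 → s = 5.0000
seg 4 [172.2°–233.5°] cycloidal, h=16: full span → s += 16 → s = 21.0000
seg 5 [233.5°–296.5°] uniform, h=13: θ=278.6° here. β=45.1, B=63. 13·45.1/63 = 9.3063 → s = 30.3063

30.3063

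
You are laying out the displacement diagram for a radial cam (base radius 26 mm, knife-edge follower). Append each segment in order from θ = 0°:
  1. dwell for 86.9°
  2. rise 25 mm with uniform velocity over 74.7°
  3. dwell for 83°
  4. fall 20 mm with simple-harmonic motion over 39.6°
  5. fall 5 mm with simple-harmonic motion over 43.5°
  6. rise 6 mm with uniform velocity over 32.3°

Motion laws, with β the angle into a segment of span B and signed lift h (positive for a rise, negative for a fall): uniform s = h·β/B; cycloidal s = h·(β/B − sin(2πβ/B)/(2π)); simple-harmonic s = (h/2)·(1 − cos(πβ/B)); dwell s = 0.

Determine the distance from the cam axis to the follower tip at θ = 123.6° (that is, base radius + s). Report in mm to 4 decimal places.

seg 1 [0°–86.9°] dwell: s stays 0.0000
seg 2 [86.9°–161.6°] uniform, h=25: θ=123.6° here. β=36.7, B=74.7. 25·36.7/74.7 = 12.2825 → s = 12.2825
radial distance = base radius + s = 26 + 12.2825 = 38.2825

38.2825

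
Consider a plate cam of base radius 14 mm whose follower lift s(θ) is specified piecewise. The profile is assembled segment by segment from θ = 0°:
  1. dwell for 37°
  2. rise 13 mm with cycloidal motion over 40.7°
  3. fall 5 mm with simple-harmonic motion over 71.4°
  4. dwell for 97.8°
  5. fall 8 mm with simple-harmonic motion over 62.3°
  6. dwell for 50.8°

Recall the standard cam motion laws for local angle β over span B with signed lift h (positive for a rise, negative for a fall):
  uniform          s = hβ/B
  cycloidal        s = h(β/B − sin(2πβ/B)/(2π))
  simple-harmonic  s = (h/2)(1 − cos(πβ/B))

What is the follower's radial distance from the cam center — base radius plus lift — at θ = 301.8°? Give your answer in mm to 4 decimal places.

seg 1 [0°–37°] dwell: s stays 0.0000
seg 2 [37°–77.7°] cycloidal, h=13: full span → s += 13 → s = 13.0000
seg 3 [77.7°–149.1°] simple-harmonic, h=-5: full span → s += -5 → s = 8.0000
seg 4 [149.1°–246.9°] dwell: s stays 8.0000
seg 5 [246.9°–309.2°] simple-harmonic, h=-8: θ=301.8° here. β=54.9, B=62.3. -8/2·(1 − cos(π·0.8812)) = -7.7247 → s = 0.2753
radial distance = base radius + s = 14 + 0.2753 = 14.2753

14.2753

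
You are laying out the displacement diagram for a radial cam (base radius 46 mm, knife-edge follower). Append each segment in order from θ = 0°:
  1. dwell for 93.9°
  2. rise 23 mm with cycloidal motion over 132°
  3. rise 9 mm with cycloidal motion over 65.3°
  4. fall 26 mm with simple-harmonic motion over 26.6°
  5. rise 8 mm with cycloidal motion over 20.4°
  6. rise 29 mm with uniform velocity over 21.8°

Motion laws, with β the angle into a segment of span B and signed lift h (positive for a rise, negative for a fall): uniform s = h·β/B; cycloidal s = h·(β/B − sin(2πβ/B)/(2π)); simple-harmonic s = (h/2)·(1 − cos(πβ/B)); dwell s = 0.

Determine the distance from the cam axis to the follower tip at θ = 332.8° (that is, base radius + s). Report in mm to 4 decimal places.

seg 1 [0°–93.9°] dwell: s stays 0.0000
seg 2 [93.9°–225.9°] cycloidal, h=23: full span → s += 23 → s = 23.0000
seg 3 [225.9°–291.2°] cycloidal, h=9: full span → s += 9 → s = 32.0000
seg 4 [291.2°–317.8°] simple-harmonic, h=-26: full span → s += -26 → s = 6.0000
seg 5 [317.8°–338.2°] cycloidal, h=8: θ=332.8° here. β=15, B=20.4. 8·(0.7353 − sin(2π·0.7353)/(2π)) = 7.1502 → s = 13.1502
radial distance = base radius + s = 46 + 13.1502 = 59.1502

59.1502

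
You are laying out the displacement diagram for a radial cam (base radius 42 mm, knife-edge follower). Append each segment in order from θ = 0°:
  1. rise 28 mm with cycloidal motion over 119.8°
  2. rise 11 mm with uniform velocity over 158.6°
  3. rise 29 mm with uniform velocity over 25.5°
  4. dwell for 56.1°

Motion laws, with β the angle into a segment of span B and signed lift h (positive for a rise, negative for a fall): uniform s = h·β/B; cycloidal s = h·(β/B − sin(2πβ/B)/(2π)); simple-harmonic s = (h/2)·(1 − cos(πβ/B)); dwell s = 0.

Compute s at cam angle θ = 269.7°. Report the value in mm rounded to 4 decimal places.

seg 1 [0°–119.8°] cycloidal, h=28: full span → s += 28 → s = 28.0000
seg 2 [119.8°–278.4°] uniform, h=11: θ=269.7° here. β=149.9, B=158.6. 11·149.9/158.6 = 10.3966 → s = 38.3966

38.3966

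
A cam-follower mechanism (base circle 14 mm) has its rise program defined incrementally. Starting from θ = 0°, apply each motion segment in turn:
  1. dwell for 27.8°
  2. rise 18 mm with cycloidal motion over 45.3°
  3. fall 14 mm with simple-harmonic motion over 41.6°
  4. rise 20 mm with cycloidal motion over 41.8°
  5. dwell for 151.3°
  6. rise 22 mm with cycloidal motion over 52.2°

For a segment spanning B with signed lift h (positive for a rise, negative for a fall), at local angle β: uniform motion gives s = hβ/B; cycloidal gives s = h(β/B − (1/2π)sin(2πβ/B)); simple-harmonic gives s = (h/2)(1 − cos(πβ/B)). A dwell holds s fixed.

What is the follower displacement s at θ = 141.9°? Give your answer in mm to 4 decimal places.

seg 1 [0°–27.8°] dwell: s stays 0.0000
seg 2 [27.8°–73.1°] cycloidal, h=18: full span → s += 18 → s = 18.0000
seg 3 [73.1°–114.7°] simple-harmonic, h=-14: full span → s += -14 → s = 4.0000
seg 4 [114.7°–156.5°] cycloidal, h=20: θ=141.9° here. β=27.2, B=41.8. 20·(0.6507 − sin(2π·0.6507)/(2π)) = 15.5979 → s = 19.5979

19.5979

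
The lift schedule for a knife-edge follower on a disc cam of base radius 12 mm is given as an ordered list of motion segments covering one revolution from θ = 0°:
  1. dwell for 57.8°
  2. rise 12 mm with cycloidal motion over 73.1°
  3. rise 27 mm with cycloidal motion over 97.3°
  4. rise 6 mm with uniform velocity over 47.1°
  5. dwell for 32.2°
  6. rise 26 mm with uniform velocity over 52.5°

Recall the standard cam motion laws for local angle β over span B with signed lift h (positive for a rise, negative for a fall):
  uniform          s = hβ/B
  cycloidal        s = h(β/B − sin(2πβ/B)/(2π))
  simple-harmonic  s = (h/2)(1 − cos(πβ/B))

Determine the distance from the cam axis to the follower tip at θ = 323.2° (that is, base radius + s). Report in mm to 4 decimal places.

seg 1 [0°–57.8°] dwell: s stays 0.0000
seg 2 [57.8°–130.9°] cycloidal, h=12: full span → s += 12 → s = 12.0000
seg 3 [130.9°–228.2°] cycloidal, h=27: full span → s += 27 → s = 39.0000
seg 4 [228.2°–275.3°] uniform, h=6: full span → s += 6 → s = 45.0000
seg 5 [275.3°–307.5°] dwell: s stays 45.0000
seg 6 [307.5°–360°] uniform, h=26: θ=323.2° here. β=15.7, B=52.5. 26·15.7/52.5 = 7.7752 → s = 52.7752
radial distance = base radius + s = 12 + 52.7752 = 64.7752

64.7752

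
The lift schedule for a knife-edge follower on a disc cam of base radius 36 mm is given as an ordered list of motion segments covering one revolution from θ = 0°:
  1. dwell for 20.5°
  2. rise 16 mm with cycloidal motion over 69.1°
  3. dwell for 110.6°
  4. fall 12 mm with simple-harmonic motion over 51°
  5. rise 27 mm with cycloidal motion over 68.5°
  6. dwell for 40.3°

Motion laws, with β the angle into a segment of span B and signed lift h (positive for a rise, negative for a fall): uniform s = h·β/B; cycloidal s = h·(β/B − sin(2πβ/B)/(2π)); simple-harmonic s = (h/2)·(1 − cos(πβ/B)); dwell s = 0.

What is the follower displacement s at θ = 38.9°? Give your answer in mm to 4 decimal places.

seg 1 [0°–20.5°] dwell: s stays 0.0000
seg 2 [20.5°–89.6°] cycloidal, h=16: θ=38.9° here. β=18.4, B=69.1. 16·(0.2663 − sin(2π·0.2663)/(2π)) = 1.7273 → s = 1.7273

1.7273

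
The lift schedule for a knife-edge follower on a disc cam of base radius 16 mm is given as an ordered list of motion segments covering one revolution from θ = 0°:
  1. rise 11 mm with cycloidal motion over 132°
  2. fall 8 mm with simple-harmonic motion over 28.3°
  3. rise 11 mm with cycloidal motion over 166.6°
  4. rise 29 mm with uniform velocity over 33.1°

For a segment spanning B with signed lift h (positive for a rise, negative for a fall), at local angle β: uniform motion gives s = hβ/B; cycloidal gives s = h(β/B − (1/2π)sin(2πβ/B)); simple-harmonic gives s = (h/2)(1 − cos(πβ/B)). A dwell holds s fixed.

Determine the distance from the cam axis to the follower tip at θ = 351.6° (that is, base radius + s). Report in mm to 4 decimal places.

seg 1 [0°–132°] cycloidal, h=11: full span → s += 11 → s = 11.0000
seg 2 [132°–160.3°] simple-harmonic, h=-8: full span → s += -8 → s = 3.0000
seg 3 [160.3°–326.9°] cycloidal, h=11: full span → s += 11 → s = 14.0000
seg 4 [326.9°–360°] uniform, h=29: θ=351.6° here. β=24.7, B=33.1. 29·24.7/33.1 = 21.6405 → s = 35.6405
radial distance = base radius + s = 16 + 35.6405 = 51.6405

51.6405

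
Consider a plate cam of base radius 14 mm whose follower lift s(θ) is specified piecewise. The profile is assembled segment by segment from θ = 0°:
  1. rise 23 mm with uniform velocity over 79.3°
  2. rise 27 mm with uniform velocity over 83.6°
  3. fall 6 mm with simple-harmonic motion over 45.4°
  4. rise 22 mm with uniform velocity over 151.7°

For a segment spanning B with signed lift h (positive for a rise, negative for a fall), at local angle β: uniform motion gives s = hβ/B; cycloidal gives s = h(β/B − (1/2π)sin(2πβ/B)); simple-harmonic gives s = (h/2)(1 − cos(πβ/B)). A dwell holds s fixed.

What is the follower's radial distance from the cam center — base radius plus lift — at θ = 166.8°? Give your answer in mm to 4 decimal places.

seg 1 [0°–79.3°] uniform, h=23: full span → s += 23 → s = 23.0000
seg 2 [79.3°–162.9°] uniform, h=27: full span → s += 27 → s = 50.0000
seg 3 [162.9°–208.3°] simple-harmonic, h=-6: θ=166.8° here. β=3.9, B=45.4. -6/2·(1 − cos(π·0.0859)) = -0.1086 → s = 49.8914
radial distance = base radius + s = 14 + 49.8914 = 63.8914

63.8914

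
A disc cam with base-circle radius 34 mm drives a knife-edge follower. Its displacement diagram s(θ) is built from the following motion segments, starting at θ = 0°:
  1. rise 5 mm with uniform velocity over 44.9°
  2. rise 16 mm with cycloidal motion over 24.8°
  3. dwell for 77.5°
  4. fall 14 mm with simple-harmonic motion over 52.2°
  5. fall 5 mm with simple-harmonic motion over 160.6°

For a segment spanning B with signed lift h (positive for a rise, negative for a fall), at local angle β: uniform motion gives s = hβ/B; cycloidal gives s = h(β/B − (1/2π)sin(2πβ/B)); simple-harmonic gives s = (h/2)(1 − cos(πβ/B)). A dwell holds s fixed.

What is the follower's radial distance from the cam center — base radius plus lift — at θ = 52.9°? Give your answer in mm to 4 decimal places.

seg 1 [0°–44.9°] uniform, h=5: full span → s += 5 → s = 5.0000
seg 2 [44.9°–69.7°] cycloidal, h=16: θ=52.9° here. β=8, B=24.8. 16·(0.3226 − sin(2π·0.3226)/(2π)) = 2.8750 → s = 7.8750
radial distance = base radius + s = 34 + 7.8750 = 41.8750

41.8750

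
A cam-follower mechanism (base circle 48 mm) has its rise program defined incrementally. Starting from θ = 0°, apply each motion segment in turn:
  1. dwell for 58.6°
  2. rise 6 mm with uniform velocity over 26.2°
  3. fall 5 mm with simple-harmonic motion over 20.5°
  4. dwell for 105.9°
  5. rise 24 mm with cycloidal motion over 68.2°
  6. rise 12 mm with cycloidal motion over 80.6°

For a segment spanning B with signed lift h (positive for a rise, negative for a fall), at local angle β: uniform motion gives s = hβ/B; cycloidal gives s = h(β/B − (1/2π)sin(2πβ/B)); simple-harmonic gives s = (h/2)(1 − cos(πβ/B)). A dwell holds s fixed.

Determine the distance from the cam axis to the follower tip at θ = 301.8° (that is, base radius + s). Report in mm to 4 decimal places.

seg 1 [0°–58.6°] dwell: s stays 0.0000
seg 2 [58.6°–84.8°] uniform, h=6: full span → s += 6 → s = 6.0000
seg 3 [84.8°–105.3°] simple-harmonic, h=-5: full span → s += -5 → s = 1.0000
seg 4 [105.3°–211.2°] dwell: s stays 1.0000
seg 5 [211.2°–279.4°] cycloidal, h=24: full span → s += 24 → s = 25.0000
seg 6 [279.4°–360°] cycloidal, h=12: θ=301.8° here. β=22.4, B=80.6. 12·(0.2779 − sin(2π·0.2779)/(2π)) = 1.4544 → s = 26.4544
radial distance = base radius + s = 48 + 26.4544 = 74.4544

74.4544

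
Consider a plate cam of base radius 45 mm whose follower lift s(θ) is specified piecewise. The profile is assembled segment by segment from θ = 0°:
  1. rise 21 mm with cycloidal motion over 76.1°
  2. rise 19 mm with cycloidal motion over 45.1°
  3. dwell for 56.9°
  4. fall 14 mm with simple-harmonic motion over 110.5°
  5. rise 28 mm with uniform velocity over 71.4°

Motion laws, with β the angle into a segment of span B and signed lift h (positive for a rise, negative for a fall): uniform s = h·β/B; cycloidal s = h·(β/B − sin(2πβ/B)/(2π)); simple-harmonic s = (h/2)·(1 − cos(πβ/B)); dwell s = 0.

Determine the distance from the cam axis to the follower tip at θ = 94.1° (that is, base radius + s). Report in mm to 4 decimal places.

seg 1 [0°–76.1°] cycloidal, h=21: full span → s += 21 → s = 21.0000
seg 2 [76.1°–121.2°] cycloidal, h=19: θ=94.1° here. β=18, B=45.1. 19·(0.3991 − sin(2π·0.3991)/(2π)) = 5.7921 → s = 26.7921
radial distance = base radius + s = 45 + 26.7921 = 71.7921

71.7921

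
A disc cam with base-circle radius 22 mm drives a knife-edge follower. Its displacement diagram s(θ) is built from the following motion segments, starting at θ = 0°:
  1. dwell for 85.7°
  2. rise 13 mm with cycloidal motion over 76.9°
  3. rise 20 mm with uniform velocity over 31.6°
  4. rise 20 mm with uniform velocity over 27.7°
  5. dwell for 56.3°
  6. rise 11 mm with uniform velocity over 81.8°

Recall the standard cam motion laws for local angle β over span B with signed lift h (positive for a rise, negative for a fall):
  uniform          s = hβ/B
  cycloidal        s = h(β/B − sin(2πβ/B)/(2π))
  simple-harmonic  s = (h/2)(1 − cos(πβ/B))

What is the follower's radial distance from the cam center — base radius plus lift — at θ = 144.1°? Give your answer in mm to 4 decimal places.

seg 1 [0°–85.7°] dwell: s stays 0.0000
seg 2 [85.7°–162.6°] cycloidal, h=13: θ=144.1° here. β=58.4, B=76.9. 13·(0.7594 − sin(2π·0.7594)/(2π)) = 11.9379 → s = 11.9379
radial distance = base radius + s = 22 + 11.9379 = 33.9379

33.9379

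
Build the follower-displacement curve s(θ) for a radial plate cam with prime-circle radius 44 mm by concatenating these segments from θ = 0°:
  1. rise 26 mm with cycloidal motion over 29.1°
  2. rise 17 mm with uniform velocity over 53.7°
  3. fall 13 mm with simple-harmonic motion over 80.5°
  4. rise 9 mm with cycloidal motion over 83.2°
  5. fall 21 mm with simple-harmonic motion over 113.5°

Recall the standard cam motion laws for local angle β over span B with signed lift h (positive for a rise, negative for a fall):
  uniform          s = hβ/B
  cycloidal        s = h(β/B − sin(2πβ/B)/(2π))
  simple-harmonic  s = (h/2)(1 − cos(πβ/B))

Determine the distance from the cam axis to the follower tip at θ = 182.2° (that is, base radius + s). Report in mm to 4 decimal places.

seg 1 [0°–29.1°] cycloidal, h=26: full span → s += 26 → s = 26.0000
seg 2 [29.1°–82.8°] uniform, h=17: full span → s += 17 → s = 43.0000
seg 3 [82.8°–163.3°] simple-harmonic, h=-13: full span → s += -13 → s = 30.0000
seg 4 [163.3°–246.5°] cycloidal, h=9: θ=182.2° here. β=18.9, B=83.2. 9·(0.2272 − sin(2π·0.2272)/(2π)) = 0.6268 → s = 30.6268
radial distance = base radius + s = 44 + 30.6268 = 74.6268

74.6268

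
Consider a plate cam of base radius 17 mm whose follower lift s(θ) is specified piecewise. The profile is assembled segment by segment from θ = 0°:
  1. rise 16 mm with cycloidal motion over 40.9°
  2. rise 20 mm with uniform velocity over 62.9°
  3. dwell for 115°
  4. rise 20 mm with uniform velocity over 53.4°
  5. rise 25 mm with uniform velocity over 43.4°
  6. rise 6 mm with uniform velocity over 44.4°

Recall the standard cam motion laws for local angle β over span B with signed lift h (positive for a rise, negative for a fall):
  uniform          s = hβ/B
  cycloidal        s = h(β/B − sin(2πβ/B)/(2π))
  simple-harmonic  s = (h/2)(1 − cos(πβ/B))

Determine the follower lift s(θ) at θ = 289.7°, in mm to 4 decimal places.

seg 1 [0°–40.9°] cycloidal, h=16: full span → s += 16 → s = 16.0000
seg 2 [40.9°–103.8°] uniform, h=20: full span → s += 20 → s = 36.0000
seg 3 [103.8°–218.8°] dwell: s stays 36.0000
seg 4 [218.8°–272.2°] uniform, h=20: full span → s += 20 → s = 56.0000
seg 5 [272.2°–315.6°] uniform, h=25: θ=289.7° here. β=17.5, B=43.4. 25·17.5/43.4 = 10.0806 → s = 66.0806

66.0806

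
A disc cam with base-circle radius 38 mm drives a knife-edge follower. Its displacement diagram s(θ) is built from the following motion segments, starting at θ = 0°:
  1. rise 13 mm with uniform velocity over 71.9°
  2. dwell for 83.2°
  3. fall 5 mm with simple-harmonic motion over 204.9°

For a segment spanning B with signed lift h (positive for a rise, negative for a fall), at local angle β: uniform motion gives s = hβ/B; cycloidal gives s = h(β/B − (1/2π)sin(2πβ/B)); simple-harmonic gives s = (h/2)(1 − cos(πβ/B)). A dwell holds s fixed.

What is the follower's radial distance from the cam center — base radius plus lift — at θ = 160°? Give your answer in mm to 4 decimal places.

seg 1 [0°–71.9°] uniform, h=13: full span → s += 13 → s = 13.0000
seg 2 [71.9°–155.1°] dwell: s stays 13.0000
seg 3 [155.1°–360°] simple-harmonic, h=-5: θ=160° here. β=4.9, B=204.9. -5/2·(1 − cos(π·0.0239)) = -0.0071 → s = 12.9929
radial distance = base radius + s = 38 + 12.9929 = 50.9929

50.9929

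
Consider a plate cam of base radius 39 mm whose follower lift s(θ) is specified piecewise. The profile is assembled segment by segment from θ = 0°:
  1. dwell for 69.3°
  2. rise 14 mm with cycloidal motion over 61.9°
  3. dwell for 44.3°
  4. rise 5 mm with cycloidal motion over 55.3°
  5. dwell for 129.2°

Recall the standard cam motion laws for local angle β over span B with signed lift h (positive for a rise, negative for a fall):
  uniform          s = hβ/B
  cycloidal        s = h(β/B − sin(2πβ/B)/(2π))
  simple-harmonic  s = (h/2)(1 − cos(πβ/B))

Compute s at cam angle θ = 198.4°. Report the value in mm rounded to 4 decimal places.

seg 1 [0°–69.3°] dwell: s stays 0.0000
seg 2 [69.3°–131.2°] cycloidal, h=14: full span → s += 14 → s = 14.0000
seg 3 [131.2°–175.5°] dwell: s stays 14.0000
seg 4 [175.5°–230.8°] cycloidal, h=5: θ=198.4° here. β=22.9, B=55.3. 5·(0.4141 − sin(2π·0.4141)/(2π)) = 1.6616 → s = 15.6616

15.6616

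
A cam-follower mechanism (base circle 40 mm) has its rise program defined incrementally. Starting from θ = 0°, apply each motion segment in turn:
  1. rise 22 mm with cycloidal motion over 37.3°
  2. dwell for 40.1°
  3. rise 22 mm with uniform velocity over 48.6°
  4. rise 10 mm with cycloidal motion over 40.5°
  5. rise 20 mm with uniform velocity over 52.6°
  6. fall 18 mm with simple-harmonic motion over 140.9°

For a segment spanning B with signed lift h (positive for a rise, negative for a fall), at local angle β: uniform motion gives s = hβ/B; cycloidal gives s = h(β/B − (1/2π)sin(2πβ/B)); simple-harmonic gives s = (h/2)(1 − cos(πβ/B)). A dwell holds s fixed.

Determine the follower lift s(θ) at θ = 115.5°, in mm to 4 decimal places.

seg 1 [0°–37.3°] cycloidal, h=22: full span → s += 22 → s = 22.0000
seg 2 [37.3°–77.4°] dwell: s stays 22.0000
seg 3 [77.4°–126°] uniform, h=22: θ=115.5° here. β=38.1, B=48.6. 22·38.1/48.6 = 17.2469 → s = 39.2469

39.2469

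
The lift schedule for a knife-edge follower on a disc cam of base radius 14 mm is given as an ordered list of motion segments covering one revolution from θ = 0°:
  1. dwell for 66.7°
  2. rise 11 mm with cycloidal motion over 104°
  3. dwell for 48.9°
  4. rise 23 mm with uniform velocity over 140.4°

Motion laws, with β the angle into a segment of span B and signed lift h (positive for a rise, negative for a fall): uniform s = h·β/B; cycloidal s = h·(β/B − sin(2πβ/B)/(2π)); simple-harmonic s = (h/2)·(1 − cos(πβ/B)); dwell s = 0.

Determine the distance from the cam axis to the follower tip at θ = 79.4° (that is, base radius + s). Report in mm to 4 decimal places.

seg 1 [0°–66.7°] dwell: s stays 0.0000
seg 2 [66.7°–170.7°] cycloidal, h=11: θ=79.4° here. β=12.7, B=104. 11·(0.1221 − sin(2π·0.1221)/(2π)) = 0.1280 → s = 0.1280
radial distance = base radius + s = 14 + 0.1280 = 14.1280

14.1280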